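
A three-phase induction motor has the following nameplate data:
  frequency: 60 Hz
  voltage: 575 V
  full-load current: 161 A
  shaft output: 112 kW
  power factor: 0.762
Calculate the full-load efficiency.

P_out = 112 kW = 112000 W
P_in = √3·V_L·I_L·cosφ = 1.732 × 575 × 161 × 0.762 = 122179 W
η = P_out / P_in = 112000 / 122179 = 0.917 = 91.7%

91.7 %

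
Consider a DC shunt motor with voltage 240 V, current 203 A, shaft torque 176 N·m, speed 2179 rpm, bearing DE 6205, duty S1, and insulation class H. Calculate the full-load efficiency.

82.4 %

ω = 2π × 2179/60 = 228.2 rad/s; P_out = τω = 176 × 228.2 = 40163 W
P_in = V·I = 240 × 203 = 48720 W
η = P_out / P_in = 40163 / 48720 = 0.824 = 82.4%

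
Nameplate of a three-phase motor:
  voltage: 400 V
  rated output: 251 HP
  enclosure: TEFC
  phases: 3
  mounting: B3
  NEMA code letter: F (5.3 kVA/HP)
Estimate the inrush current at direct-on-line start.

S_LR = 5.3 × 251 = 1330.3 kVA
I_LR = S_LR/(√3·V_L) = 1330300/(1.732×400) = 1920 A

1920 A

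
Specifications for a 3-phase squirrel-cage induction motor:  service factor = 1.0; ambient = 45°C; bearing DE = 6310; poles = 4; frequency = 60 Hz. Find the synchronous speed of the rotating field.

n_s = 120f/p = 120×60/4 = 1800 rpm

1800 rpm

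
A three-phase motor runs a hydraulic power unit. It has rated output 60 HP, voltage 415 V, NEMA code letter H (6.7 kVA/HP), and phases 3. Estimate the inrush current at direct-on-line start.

S_LR = 6.7 × 60 = 402 kVA
I_LR = S_LR/(√3·V_L) = 402000/(1.732×415) = 559 A

559 A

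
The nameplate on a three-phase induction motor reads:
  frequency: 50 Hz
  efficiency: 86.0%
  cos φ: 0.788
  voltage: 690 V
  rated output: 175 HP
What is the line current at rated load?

P_out = 175 × 746 = 130550 W
P_in = P_out / η = 130550 / 0.860 = 151802 W
I_L = P_in / (√3·V_L·cosφ) = 151802 / (1.732 × 690 × 0.788) = 161 A

161 A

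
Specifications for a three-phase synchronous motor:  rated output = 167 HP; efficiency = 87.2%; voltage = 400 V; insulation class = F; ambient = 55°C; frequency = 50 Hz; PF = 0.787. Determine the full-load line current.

P_out = 167 × 746 = 124582 W
P_in = P_out / η = 124582 / 0.872 = 142869 W
I_L = P_in / (√3·V_L·cosφ) = 142869 / (1.732 × 400 × 0.787) = 262 A

262 A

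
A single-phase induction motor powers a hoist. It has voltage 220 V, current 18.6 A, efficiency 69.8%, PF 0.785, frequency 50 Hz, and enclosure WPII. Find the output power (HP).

3.01 HP

P_in = V·I·cosφ = 220 × 18.6 × 0.785 = 3212 W
P_out = η·P_in = 0.698 × 3212 = 2242 W
= 2242/746 = 3.01 HP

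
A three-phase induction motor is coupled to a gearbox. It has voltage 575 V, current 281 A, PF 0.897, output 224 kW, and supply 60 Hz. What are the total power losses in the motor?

P_in = √3·V·I·cosφ = 1.732×575×281×0.897 = 251024 W
P_out = 224000 W
Losses = P_in − P_out = 251024 − 224000 = 27024 W

27000 W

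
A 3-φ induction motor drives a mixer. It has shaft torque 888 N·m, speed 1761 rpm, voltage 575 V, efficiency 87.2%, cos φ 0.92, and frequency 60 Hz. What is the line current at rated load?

205 A

ω = 2π×1761/60 = 184.4 rad/s; P_out = τω = 888 × 184.4 = 163747 W
P_in = P_out / η = 163747 / 0.872 = 187783 W
I_L = P_in / (√3·V_L·cosφ) = 187783 / (1.732 × 575 × 0.92) = 205 A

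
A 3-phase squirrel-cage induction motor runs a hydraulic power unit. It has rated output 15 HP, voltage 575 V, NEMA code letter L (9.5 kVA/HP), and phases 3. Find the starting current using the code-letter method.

S_LR = 9.5 × 15 = 142.5 kVA
I_LR = S_LR/(√3·V_L) = 142500/(1.732×575) = 143 A

143 A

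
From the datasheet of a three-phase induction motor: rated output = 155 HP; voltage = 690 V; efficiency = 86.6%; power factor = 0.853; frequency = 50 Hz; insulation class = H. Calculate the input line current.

131 A

P_out = 155 × 746 = 115630 W
P_in = P_out / η = 115630 / 0.866 = 133522 W
I_L = P_in / (√3·V_L·cosφ) = 133522 / (1.732 × 690 × 0.853) = 131 A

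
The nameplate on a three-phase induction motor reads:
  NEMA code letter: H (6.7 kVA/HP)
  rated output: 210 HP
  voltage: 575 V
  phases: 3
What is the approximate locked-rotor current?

S_LR = 6.7 × 210 = 1407 kVA
I_LR = S_LR/(√3·V_L) = 1407000/(1.732×575) = 1410 A

1410 A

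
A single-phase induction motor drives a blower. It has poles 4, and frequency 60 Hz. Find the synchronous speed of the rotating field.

1800 rpm

n_s = 120f/p = 120×60/4 = 1800 rpm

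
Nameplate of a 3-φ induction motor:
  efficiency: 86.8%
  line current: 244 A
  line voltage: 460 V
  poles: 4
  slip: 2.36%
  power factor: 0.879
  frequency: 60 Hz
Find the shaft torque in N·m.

806 N·m

P_in = √3·V·I·cosφ = 1.732 × 460 × 244 × 0.879 = 170877 W
P_out = η·P_in = 0.868 × 170877 = 148321 W
n_s = 120×60/4 = 1800 rpm; n = 1800×(1−0.0236) = 1758 rpm
ω = 2π×1758/60 = 184.1 rad/s
τ = P_out/ω = 148321/184.1 = 806 N·m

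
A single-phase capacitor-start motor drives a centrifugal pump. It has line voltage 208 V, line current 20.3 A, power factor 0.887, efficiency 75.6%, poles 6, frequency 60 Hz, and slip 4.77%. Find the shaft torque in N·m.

P_in = V·I·cosφ = 208 × 20.3 × 0.887 = 3745 W
P_out = η·P_in = 0.756 × 3745 = 2831 W
n_s = 120×60/6 = 1200 rpm; n = 1200×(1−0.0477) = 1143 rpm
ω = 2π×1143/60 = 119.7 rad/s
τ = P_out/ω = 2831/119.7 = 23.7 N·m

23.7 N·m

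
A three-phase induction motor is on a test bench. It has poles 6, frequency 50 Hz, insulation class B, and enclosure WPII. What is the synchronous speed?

n_s = 120f/p = 120×50/6 = 1000 rpm

1000 rpm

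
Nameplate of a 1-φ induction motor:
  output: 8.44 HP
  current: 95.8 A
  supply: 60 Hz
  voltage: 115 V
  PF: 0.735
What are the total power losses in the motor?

1.8 kW

P_in = V·I·cosφ = 115×95.8×0.735 = 8097 W
P_out = 8.44×746 = 6296 W
Losses = P_in − P_out = 8097 − 6296 = 1801 W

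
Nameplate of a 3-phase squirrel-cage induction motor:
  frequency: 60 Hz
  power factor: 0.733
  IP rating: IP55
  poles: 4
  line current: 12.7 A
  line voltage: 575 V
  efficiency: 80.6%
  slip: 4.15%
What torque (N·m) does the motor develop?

41.4 N·m

P_in = √3·V·I·cosφ = 1.732 × 575 × 12.7 × 0.733 = 9271 W
P_out = η·P_in = 0.806 × 9271 = 7472 W
n_s = 120×60/4 = 1800 rpm; n = 1800×(1−0.0415) = 1725 rpm
ω = 2π×1725/60 = 180.6 rad/s
τ = P_out/ω = 7472/180.6 = 41.4 N·m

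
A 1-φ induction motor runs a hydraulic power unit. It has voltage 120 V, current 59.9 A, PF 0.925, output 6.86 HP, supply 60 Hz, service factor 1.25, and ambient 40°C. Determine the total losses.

P_in = V·I·cosφ = 120×59.9×0.925 = 6649 W
P_out = 6.86×746 = 5118 W
Losses = P_in − P_out = 6649 − 5118 = 1531 W

1530 W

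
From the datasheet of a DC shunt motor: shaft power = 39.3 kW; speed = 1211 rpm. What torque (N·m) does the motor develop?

310 N·m

ω = 2π × 1211/60 = 126.8 rad/s
τ = P/ω = 39300/126.8 = 310 N·m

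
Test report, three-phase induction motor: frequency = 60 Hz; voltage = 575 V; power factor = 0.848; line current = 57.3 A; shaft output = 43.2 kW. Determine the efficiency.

P_out = 43.2 kW = 43200 W
P_in = √3·V_L·I_L·cosφ = 1.732 × 575 × 57.3 × 0.848 = 48391 W
η = P_out / P_in = 43200 / 48391 = 0.893 = 89.3%

89.3 %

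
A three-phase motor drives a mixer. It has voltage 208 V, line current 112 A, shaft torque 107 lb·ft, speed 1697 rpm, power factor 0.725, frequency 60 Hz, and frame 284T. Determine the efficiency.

88.1 %

τ = 107 lb·ft × 1.356 = 145.1 N·m
ω = 2π × 1697/60 = 177.7 rad/s; P_out = τω = 145.1 × 177.7 = 25784 W
P_in = √3·V_L·I_L·cosφ = 1.732 × 208 × 112 × 0.725 = 29253 W
η = P_out / P_in = 25784 / 29253 = 0.881 = 88.1%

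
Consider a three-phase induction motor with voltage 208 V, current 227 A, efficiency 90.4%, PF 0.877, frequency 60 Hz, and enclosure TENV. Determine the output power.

64.8 kW

P_in = √3·V·I·cosφ = 1.732 × 208 × 227 × 0.877 = 71719 W
P_out = η·P_in = 0.904 × 71719 = 64834 W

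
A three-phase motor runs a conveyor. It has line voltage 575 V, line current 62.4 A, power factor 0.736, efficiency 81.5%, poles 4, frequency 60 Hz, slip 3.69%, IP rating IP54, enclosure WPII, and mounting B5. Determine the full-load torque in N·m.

P_in = √3·V·I·cosφ = 1.732 × 575 × 62.4 × 0.736 = 45738 W
P_out = η·P_in = 0.815 × 45738 = 37276 W
n_s = 120×60/4 = 1800 rpm; n = 1800×(1−0.0369) = 1734 rpm
ω = 2π×1734/60 = 181.6 rad/s
τ = P_out/ω = 37276/181.6 = 205 N·m

205 N·m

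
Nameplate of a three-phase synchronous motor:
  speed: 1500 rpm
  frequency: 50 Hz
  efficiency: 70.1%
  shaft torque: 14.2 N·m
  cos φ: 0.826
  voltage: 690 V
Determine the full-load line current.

3.22 A

ω = 2π×1500/60 = 157.1 rad/s; P_out = τω = 14.2 × 157.1 = 2231 W
P_in = P_out / η = 2231 / 0.701 = 3183 W
I_L = P_in / (√3·V_L·cosφ) = 3183 / (1.732 × 690 × 0.826) = 3.22 A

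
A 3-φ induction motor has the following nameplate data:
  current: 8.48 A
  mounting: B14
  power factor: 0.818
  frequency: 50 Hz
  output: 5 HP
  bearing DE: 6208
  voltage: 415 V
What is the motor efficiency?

74.8 %

P_out = 5 × 746 = 3730 W
P_in = √3·V_L·I_L·cosφ = 1.732 × 415 × 8.48 × 0.818 = 4986 W
η = P_out / P_in = 3730 / 4986 = 0.748 = 74.8%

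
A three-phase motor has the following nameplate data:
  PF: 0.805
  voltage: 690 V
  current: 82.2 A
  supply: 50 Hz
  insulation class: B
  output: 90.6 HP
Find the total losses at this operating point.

P_in = √3·V·I·cosφ = 1.732×690×82.2×0.805 = 79080 W
P_out = 90.6×746 = 67588 W
Losses = P_in − P_out = 79080 − 67588 = 11492 W

11500 W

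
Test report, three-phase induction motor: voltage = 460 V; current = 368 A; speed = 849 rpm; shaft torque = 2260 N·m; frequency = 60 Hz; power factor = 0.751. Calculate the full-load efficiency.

91.3 %

ω = 2π × 849/60 = 88.91 rad/s; P_out = τω = 2260 × 88.91 = 200937 W
P_in = √3·V_L·I_L·cosφ = 1.732 × 460 × 368 × 0.751 = 220188 W
η = P_out / P_in = 200937 / 220188 = 0.913 = 91.3%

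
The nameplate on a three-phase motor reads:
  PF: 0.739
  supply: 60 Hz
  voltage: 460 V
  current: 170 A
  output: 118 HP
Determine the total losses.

12.1 kW

P_in = √3·V·I·cosφ = 1.732×460×170×0.739 = 100092 W
P_out = 118×746 = 88028 W
Losses = P_in − P_out = 100092 − 88028 = 12064 W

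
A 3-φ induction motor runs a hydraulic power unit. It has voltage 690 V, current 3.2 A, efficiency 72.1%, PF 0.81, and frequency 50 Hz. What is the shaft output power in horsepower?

P_in = √3·V·I·cosφ = 1.732 × 690 × 3.2 × 0.81 = 3098 W
P_out = η·P_in = 0.721 × 3098 = 2234 W
= 2234/746 = 2.99 HP

2.99 HP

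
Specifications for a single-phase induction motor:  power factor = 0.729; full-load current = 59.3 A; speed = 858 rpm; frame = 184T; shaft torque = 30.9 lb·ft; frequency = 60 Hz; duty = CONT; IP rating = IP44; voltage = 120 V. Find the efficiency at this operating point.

72.6 %

τ = 30.9 lb·ft × 1.356 = 41.9 N·m
ω = 2π × 858/60 = 89.85 rad/s; P_out = τω = 41.9 × 89.85 = 3765 W
P_in = V·I·cosφ = 120 × 59.3 × 0.729 = 5188 W
η = P_out / P_in = 3765 / 5188 = 0.726 = 72.6%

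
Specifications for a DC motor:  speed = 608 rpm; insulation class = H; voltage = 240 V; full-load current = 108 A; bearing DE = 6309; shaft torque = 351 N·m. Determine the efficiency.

ω = 2π × 608/60 = 63.67 rad/s; P_out = τω = 351 × 63.67 = 22348 W
P_in = V·I = 240 × 108 = 25920 W
η = P_out / P_in = 22348 / 25920 = 0.862 = 86.2%

86.2 %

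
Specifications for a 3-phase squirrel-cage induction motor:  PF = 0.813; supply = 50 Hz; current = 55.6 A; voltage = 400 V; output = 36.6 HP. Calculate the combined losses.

4.01 kW

P_in = √3·V·I·cosφ = 1.732×400×55.6×0.813 = 31316 W
P_out = 36.6×746 = 27304 W
Losses = P_in − P_out = 31316 − 27304 = 4012 W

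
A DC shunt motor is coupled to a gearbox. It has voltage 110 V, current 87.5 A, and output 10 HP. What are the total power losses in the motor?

P_in = V·I = 110×87.5 = 9625 W
P_out = 10×746 = 7460 W
Losses = P_in − P_out = 9625 − 7460 = 2165 W

2170 W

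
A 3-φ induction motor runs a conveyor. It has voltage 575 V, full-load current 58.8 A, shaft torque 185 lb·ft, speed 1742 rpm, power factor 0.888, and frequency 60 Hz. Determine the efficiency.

88.0 %

τ = 185 lb·ft × 1.356 = 250.9 N·m
ω = 2π × 1742/60 = 182.4 rad/s; P_out = τω = 250.9 × 182.4 = 45764 W
P_in = √3·V_L·I_L·cosφ = 1.732 × 575 × 58.8 × 0.888 = 52000 W
η = P_out / P_in = 45764 / 52000 = 0.880 = 88.0%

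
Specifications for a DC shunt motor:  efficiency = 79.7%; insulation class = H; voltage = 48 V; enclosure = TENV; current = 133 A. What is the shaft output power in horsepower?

P_in = V·I = 48 × 133 = 6384 W
P_out = η·P_in = 0.797 × 6384 = 5088 W
= 5088/746 = 6.82 HP

6.82 HP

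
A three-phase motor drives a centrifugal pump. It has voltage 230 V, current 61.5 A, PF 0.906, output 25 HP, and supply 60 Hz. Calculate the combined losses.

3550 W

P_in = √3·V·I·cosφ = 1.732×230×61.5×0.906 = 22196 W
P_out = 25×746 = 18650 W
Losses = P_in − P_out = 22196 − 18650 = 3546 W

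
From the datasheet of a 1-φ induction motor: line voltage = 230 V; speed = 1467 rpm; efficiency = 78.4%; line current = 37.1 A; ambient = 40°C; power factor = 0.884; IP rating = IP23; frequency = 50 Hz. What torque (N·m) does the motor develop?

P_in = V·I·cosφ = 230 × 37.1 × 0.884 = 7543 W
P_out = η·P_in = 0.784 × 7543 = 5914 W
n = 1467 rpm
ω = 2π×1467/60 = 153.6 rad/s
τ = P_out/ω = 5914/153.6 = 38.5 N·m

38.5 N·m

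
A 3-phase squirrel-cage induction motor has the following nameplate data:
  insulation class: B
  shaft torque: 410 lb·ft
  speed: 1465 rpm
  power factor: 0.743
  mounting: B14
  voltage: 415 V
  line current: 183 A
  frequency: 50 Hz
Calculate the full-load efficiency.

τ = 410 lb·ft × 1.356 = 556 N·m
ω = 2π × 1465/60 = 153.4 rad/s; P_out = τω = 556 × 153.4 = 85290 W
P_in = √3·V_L·I_L·cosφ = 1.732 × 415 × 183 × 0.743 = 97732 W
η = P_out / P_in = 85290 / 97732 = 0.873 = 87.3%

87.3 %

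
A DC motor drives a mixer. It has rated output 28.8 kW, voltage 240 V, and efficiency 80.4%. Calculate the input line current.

149 A

P_out = 28.8 kW = 28800 W
P_in = P_out / η = 28800 / 0.804 = 35821 W
I = P_in / V = 35821 / 240 = 149 A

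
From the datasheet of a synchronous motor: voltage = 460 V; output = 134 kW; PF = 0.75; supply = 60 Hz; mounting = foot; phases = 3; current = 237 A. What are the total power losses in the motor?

P_in = √3·V·I·cosφ = 1.732×460×237×0.75 = 141617 W
P_out = 134000 W
Losses = P_in − P_out = 141617 − 134000 = 7617 W

7620 W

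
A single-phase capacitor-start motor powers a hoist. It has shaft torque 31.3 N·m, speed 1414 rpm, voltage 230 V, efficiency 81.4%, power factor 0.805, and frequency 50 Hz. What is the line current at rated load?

ω = 2π×1414/60 = 148.1 rad/s; P_out = τω = 31.3 × 148.1 = 4636 W
P_in = P_out / η = 4636 / 0.814 = 5695 W
I = P_in / (V·cosφ) = 5695 / (230 × 0.805) = 30.8 A

30.8 A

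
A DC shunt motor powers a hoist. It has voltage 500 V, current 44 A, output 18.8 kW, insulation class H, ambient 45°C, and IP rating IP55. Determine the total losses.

3.2 kW

P_in = V·I = 500×44 = 22000 W
P_out = 18800 W
Losses = P_in − P_out = 22000 − 18800 = 3200 W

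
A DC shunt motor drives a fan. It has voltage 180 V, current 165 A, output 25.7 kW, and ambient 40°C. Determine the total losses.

P_in = V·I = 180×165 = 29700 W
P_out = 25700 W
Losses = P_in − P_out = 29700 − 25700 = 4000 W

4 kW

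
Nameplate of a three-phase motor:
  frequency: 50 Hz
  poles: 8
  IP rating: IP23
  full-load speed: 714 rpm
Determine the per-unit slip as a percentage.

4.80 %

n_s = 120f/p = 120×50/8 = 750 rpm
s = (n_s − n)/n_s = (750 − 714)/750 = 0.0480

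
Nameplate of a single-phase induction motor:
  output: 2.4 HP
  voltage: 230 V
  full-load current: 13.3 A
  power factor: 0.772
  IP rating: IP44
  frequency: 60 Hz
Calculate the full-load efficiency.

75.8 %

P_out = 2.4 × 746 = 1790 W
P_in = V·I·cosφ = 230 × 13.3 × 0.772 = 2362 W
η = P_out / P_in = 1790 / 2362 = 0.758 = 75.8%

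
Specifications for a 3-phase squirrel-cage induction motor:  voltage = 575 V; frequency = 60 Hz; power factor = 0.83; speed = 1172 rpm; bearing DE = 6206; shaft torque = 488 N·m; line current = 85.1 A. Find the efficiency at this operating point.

ω = 2π × 1172/60 = 122.7 rad/s; P_out = τω = 488 × 122.7 = 59878 W
P_in = √3·V_L·I_L·cosφ = 1.732 × 575 × 85.1 × 0.83 = 70343 W
η = P_out / P_in = 59878 / 70343 = 0.851 = 85.1%

85.1 %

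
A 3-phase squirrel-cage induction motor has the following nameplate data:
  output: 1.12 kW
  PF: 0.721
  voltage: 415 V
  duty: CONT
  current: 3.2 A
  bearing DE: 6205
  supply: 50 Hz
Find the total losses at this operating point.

538 W

P_in = √3·V·I·cosφ = 1.732×415×3.2×0.721 = 1658 W
P_out = 1120 W
Losses = P_in − P_out = 1658 − 1120 = 538 W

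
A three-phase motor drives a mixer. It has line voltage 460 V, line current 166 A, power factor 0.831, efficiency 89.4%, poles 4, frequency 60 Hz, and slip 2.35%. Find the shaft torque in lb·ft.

P_in = √3·V·I·cosφ = 1.732 × 460 × 166 × 0.831 = 109904 W
P_out = η·P_in = 0.894 × 109904 = 98254 W
n_s = 120×60/4 = 1800 rpm; n = 1800×(1−0.0235) = 1758 rpm
ω = 2π×1758/60 = 184.1 rad/s
τ = P_out/ω = 98254/184.1 = 533.7 N·m
In lb·ft: 533.7/1.356 = 394 lb·ft

394 lb·ft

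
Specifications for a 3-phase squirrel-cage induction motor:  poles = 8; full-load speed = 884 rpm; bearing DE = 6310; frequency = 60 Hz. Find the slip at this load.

1.78 %

n_s = 120f/p = 120×60/8 = 900 rpm
s = (n_s − n)/n_s = (900 − 884)/900 = 0.0178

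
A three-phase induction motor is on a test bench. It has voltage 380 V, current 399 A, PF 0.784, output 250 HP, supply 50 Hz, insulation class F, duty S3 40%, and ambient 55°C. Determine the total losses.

P_in = √3·V·I·cosφ = 1.732×380×399×0.784 = 205883 W
P_out = 250×746 = 186500 W
Losses = P_in − P_out = 205883 − 186500 = 19383 W

19.4 kW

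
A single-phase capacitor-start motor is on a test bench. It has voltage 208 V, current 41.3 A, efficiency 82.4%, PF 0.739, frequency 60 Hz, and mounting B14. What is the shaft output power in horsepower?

7.01 HP

P_in = V·I·cosφ = 208 × 41.3 × 0.739 = 6348 W
P_out = η·P_in = 0.824 × 6348 = 5231 W
= 5231/746 = 7.01 HP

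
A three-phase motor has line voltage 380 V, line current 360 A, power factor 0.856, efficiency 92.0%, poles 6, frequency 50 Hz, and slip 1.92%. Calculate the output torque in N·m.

P_in = √3·V·I·cosφ = 1.732 × 380 × 360 × 0.856 = 202819 W
P_out = η·P_in = 0.92 × 202819 = 186593 W
n_s = 120×50/6 = 1000 rpm; n = 1000×(1−0.0192) = 981 rpm
ω = 2π×981/60 = 102.7 rad/s
τ = P_out/ω = 186593/102.7 = 1820 N·m

1820 N·m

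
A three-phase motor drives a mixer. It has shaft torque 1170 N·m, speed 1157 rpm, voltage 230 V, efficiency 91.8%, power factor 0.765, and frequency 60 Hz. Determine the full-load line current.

ω = 2π×1157/60 = 121.2 rad/s; P_out = τω = 1170 × 121.2 = 141804 W
P_in = P_out / η = 141804 / 0.918 = 154471 W
I_L = P_in / (√3·V_L·cosφ) = 154471 / (1.732 × 230 × 0.765) = 507 A

507 A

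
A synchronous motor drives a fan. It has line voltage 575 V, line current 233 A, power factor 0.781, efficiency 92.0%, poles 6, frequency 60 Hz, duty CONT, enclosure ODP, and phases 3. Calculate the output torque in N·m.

P_in = √3·V·I·cosφ = 1.732 × 575 × 233 × 0.781 = 181227 W
P_out = η·P_in = 0.92 × 181227 = 166729 W
n = n_s = 120×60/6 = 1200 rpm (synchronous)
ω = 2π×1200/60 = 125.7 rad/s
τ = P_out/ω = 166729/125.7 = 1330 N·m

1330 N·m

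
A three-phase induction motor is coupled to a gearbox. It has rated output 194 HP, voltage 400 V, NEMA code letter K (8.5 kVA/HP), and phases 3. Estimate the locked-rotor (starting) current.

S_LR = 8.5 × 194 = 1649 kVA
I_LR = S_LR/(√3·V_L) = 1649000/(1.732×400) = 2380 A

2380 A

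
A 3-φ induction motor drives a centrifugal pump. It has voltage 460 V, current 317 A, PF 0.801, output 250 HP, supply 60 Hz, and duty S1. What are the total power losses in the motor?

15800 W

P_in = √3·V·I·cosφ = 1.732×460×317×0.801 = 202301 W
P_out = 250×746 = 186500 W
Losses = P_in − P_out = 202301 − 186500 = 15801 W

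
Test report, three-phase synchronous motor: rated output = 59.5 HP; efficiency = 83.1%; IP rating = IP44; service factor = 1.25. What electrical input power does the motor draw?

53.4 kW

P_out = 59.5 × 746 = 44387 W
P_in = P_out/η = 44387/0.831 = 53414 W = 53.4 kW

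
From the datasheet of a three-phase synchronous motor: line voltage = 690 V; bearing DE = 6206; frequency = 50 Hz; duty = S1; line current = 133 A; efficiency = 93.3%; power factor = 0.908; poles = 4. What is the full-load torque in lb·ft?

632 lb·ft

P_in = √3·V·I·cosφ = 1.732 × 690 × 133 × 0.908 = 144323 W
P_out = η·P_in = 0.933 × 144323 = 134653 W
n = n_s = 120×50/4 = 1500 rpm (synchronous)
ω = 2π×1500/60 = 157.1 rad/s
τ = P_out/ω = 134653/157.1 = 857.1 N·m
In lb·ft: 857.1/1.356 = 632 lb·ft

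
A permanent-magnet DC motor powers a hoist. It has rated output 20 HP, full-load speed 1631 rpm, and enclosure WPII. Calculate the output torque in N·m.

P_out = 20 × 746 = 14920 W
ω = 2π × 1631/60 = 170.8 rad/s
τ = P_out/ω = 14920/170.8 = 87.4 N·m

87.4 N·m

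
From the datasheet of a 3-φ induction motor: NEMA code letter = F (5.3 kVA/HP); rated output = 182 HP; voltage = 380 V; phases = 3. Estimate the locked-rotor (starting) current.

1470 A

S_LR = 5.3 × 182 = 964.6 kVA
I_LR = S_LR/(√3·V_L) = 964600/(1.732×380) = 1470 A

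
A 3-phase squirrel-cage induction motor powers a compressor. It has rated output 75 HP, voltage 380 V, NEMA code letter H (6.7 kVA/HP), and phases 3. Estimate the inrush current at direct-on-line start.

S_LR = 6.7 × 75 = 502.5 kVA
I_LR = S_LR/(√3·V_L) = 502500/(1.732×380) = 763 A

763 A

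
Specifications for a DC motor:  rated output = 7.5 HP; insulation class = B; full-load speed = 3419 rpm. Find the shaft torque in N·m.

P_out = 7.5 × 746 = 5595 W
ω = 2π × 3419/60 = 358 rad/s
τ = P_out/ω = 5595/358 = 15.6 N·m

15.6 N·m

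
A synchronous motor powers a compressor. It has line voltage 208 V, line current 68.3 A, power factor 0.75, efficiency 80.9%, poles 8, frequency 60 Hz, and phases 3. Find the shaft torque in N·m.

158 N·m

P_in = √3·V·I·cosφ = 1.732 × 208 × 68.3 × 0.75 = 18454 W
P_out = η·P_in = 0.809 × 18454 = 14929 W
n = n_s = 120×60/8 = 900 rpm (synchronous)
ω = 2π×900/60 = 94.25 rad/s
τ = P_out/ω = 14929/94.25 = 158 N·m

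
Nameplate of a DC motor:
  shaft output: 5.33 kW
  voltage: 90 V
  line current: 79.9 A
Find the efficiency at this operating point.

74.1 %

P_out = 5.33 kW = 5330 W
P_in = V·I = 90 × 79.9 = 7191 W
η = P_out / P_in = 5330 / 7191 = 0.741 = 74.1%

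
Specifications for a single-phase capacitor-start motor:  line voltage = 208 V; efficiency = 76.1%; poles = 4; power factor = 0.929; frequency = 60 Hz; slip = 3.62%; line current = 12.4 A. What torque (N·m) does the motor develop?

10 N·m

P_in = V·I·cosφ = 208 × 12.4 × 0.929 = 2396 W
P_out = η·P_in = 0.761 × 2396 = 1823 W
n_s = 120×60/4 = 1800 rpm; n = 1800×(1−0.0362) = 1735 rpm
ω = 2π×1735/60 = 181.7 rad/s
τ = P_out/ω = 1823/181.7 = 10 N·m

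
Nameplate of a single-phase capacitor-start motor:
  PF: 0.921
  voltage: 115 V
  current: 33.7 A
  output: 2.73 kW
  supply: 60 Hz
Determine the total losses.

P_in = V·I·cosφ = 115×33.7×0.921 = 3569 W
P_out = 2730 W
Losses = P_in − P_out = 3569 − 2730 = 839 W

839 W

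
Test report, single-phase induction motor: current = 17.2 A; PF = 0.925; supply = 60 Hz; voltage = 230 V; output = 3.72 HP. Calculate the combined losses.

884 W

P_in = V·I·cosφ = 230×17.2×0.925 = 3659 W
P_out = 3.72×746 = 2775 W
Losses = P_in − P_out = 3659 − 2775 = 884 W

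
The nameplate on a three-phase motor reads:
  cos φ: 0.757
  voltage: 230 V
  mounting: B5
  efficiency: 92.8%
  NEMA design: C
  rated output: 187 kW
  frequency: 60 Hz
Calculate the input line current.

668 A

P_out = 187 kW = 187000 W
P_in = P_out / η = 187000 / 0.928 = 201509 W
I_L = P_in / (√3·V_L·cosφ) = 201509 / (1.732 × 230 × 0.757) = 668 A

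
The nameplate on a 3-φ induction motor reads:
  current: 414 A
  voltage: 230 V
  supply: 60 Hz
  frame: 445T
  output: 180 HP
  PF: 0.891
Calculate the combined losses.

P_in = √3·V·I·cosφ = 1.732×230×414×0.891 = 146945 W
P_out = 180×746 = 134280 W
Losses = P_in − P_out = 146945 − 134280 = 12665 W

12.7 kW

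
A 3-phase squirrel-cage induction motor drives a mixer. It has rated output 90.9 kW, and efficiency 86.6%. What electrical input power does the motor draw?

P_out = 90900 W
P_in = P_out/η = 90900/0.866 = 104965 W = 105 kW

105 kW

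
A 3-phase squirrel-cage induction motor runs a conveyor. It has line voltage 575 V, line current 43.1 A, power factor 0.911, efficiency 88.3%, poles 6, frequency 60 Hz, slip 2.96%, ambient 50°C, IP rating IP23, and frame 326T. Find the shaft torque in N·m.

283 N·m

P_in = √3·V·I·cosφ = 1.732 × 575 × 43.1 × 0.911 = 39103 W
P_out = η·P_in = 0.883 × 39103 = 34528 W
n_s = 120×60/6 = 1200 rpm; n = 1200×(1−0.0296) = 1164 rpm
ω = 2π×1164/60 = 121.9 rad/s
τ = P_out/ω = 34528/121.9 = 283 N·m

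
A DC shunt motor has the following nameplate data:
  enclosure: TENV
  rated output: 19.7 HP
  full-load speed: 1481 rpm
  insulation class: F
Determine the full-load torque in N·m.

P_out = 19.7 × 746 = 14696 W
ω = 2π × 1481/60 = 155.1 rad/s
τ = P_out/ω = 14696/155.1 = 94.8 N·m

94.8 N·m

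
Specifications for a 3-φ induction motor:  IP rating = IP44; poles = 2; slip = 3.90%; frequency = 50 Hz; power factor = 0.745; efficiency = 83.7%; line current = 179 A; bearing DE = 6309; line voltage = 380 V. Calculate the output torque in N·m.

P_in = √3·V·I·cosφ = 1.732 × 380 × 179 × 0.745 = 87769 W
P_out = η·P_in = 0.837 × 87769 = 73463 W
n_s = 120×50/2 = 3000 rpm; n = 3000×(1−0.039) = 2883 rpm
ω = 2π×2883/60 = 301.9 rad/s
τ = P_out/ω = 73463/301.9 = 243 N·m

243 N·m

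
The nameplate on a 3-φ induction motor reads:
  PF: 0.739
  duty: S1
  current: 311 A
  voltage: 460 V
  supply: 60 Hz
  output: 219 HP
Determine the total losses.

P_in = √3·V·I·cosφ = 1.732×460×311×0.739 = 183109 W
P_out = 219×746 = 163374 W
Losses = P_in − P_out = 183109 − 163374 = 19735 W

19700 W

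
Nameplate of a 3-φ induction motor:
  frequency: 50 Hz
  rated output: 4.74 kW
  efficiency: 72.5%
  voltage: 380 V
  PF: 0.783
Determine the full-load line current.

P_out = 4.74 kW = 4740 W
P_in = P_out / η = 4740 / 0.725 = 6538 W
I_L = P_in / (√3·V_L·cosφ) = 6538 / (1.732 × 380 × 0.783) = 12.7 A

12.7 A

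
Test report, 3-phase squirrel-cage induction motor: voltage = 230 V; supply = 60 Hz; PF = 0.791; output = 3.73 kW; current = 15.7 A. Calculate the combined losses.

1220 W

P_in = √3·V·I·cosφ = 1.732×230×15.7×0.791 = 4947 W
P_out = 3730 W
Losses = P_in − P_out = 4947 − 3730 = 1217 W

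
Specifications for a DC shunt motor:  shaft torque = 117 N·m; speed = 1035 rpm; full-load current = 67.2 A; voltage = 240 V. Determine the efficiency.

ω = 2π × 1035/60 = 108.4 rad/s; P_out = τω = 117 × 108.4 = 12683 W
P_in = V·I = 240 × 67.2 = 16128 W
η = P_out / P_in = 12683 / 16128 = 0.786 = 78.6%

78.6 %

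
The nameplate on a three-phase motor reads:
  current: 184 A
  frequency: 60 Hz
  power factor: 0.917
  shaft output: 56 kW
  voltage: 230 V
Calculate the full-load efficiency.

P_out = 56 kW = 56000 W
P_in = √3·V_L·I_L·cosφ = 1.732 × 230 × 184 × 0.917 = 67214 W
η = P_out / P_in = 56000 / 67214 = 0.833 = 83.3%

83.3 %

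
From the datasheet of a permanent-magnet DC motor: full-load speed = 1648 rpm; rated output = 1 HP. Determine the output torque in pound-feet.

3.19 lb·ft

P_out = 1 × 746 = 746 W
ω = 2π × 1648/60 = 172.6 rad/s
τ = P_out/ω = 746/172.6 = 4.322 N·m
In lb·ft: 4.322/1.356 = 3.19 lb·ft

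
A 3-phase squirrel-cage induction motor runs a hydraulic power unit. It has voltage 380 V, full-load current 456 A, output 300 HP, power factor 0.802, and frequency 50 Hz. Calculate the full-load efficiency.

93.0 %

P_out = 300 × 746 = 223800 W
P_in = √3·V_L·I_L·cosφ = 1.732 × 380 × 456 × 0.802 = 240697 W
η = P_out / P_in = 223800 / 240697 = 0.930 = 93.0%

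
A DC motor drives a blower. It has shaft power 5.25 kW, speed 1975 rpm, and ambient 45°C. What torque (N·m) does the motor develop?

ω = 2π × 1975/60 = 206.8 rad/s
τ = P/ω = 5250/206.8 = 25.4 N·m

25.4 N·m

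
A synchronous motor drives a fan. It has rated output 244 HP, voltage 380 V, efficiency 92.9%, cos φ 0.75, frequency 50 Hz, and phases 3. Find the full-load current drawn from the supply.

P_out = 244 × 746 = 182024 W
P_in = P_out / η = 182024 / 0.929 = 195935 W
I_L = P_in / (√3·V_L·cosφ) = 195935 / (1.732 × 380 × 0.75) = 397 A

397 A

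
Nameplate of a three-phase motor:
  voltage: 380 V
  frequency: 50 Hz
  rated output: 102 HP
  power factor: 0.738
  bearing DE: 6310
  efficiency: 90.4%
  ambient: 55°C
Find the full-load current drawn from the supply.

173 A

P_out = 102 × 746 = 76092 W
P_in = P_out / η = 76092 / 0.904 = 84173 W
I_L = P_in / (√3·V_L·cosφ) = 84173 / (1.732 × 380 × 0.738) = 173 A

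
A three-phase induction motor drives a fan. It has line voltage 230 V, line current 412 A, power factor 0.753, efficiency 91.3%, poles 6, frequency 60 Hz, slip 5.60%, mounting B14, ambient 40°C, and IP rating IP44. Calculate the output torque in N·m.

P_in = √3·V·I·cosφ = 1.732 × 230 × 412 × 0.753 = 123586 W
P_out = η·P_in = 0.913 × 123586 = 112834 W
n_s = 120×60/6 = 1200 rpm; n = 1200×(1−0.056) = 1133 rpm
ω = 2π×1133/60 = 118.6 rad/s
τ = P_out/ω = 112834/118.6 = 951 N·m

951 N·m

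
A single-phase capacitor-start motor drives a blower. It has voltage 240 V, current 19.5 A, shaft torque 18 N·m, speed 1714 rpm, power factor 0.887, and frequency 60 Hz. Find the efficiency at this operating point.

ω = 2π × 1714/60 = 179.5 rad/s; P_out = τω = 18 × 179.5 = 3231 W
P_in = V·I·cosφ = 240 × 19.5 × 0.887 = 4151 W
η = P_out / P_in = 3231 / 4151 = 0.778 = 77.8%

77.8 %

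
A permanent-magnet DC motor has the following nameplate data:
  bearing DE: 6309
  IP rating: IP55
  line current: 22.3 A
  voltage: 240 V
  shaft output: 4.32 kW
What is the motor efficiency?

P_out = 4.32 kW = 4320 W
P_in = V·I = 240 × 22.3 = 5352 W
η = P_out / P_in = 4320 / 5352 = 0.807 = 80.7%

80.7 %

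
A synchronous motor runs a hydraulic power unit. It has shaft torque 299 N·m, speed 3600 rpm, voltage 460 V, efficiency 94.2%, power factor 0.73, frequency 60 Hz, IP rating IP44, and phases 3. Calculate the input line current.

206 A

ω = 2π×3600/60 = 377 rad/s; P_out = τω = 299 × 377 = 112723 W
P_in = P_out / η = 112723 / 0.942 = 119663 W
I_L = P_in / (√3·V_L·cosφ) = 119663 / (1.732 × 460 × 0.73) = 206 A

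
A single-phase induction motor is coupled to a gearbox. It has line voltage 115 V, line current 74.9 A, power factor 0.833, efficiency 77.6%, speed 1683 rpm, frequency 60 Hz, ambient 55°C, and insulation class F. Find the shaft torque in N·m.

31.6 N·m

P_in = V·I·cosφ = 115 × 74.9 × 0.833 = 7175 W
P_out = η·P_in = 0.776 × 7175 = 5568 W
n = 1683 rpm
ω = 2π×1683/60 = 176.2 rad/s
τ = P_out/ω = 5568/176.2 = 31.6 N·m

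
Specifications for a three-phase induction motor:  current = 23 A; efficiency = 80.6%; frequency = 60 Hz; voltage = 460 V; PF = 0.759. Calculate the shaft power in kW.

P_in = √3·V·I·cosφ = 1.732 × 460 × 23 × 0.759 = 13908 W
P_out = η·P_in = 0.806 × 13908 = 11210 W

11.2 kW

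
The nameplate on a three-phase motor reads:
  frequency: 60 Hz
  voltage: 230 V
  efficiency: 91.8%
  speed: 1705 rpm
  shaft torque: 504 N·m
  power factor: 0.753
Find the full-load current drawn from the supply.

ω = 2π×1705/60 = 178.5 rad/s; P_out = τω = 504 × 178.5 = 89964 W
P_in = P_out / η = 89964 / 0.918 = 98000 W
I_L = P_in / (√3·V_L·cosφ) = 98000 / (1.732 × 230 × 0.753) = 327 A

327 A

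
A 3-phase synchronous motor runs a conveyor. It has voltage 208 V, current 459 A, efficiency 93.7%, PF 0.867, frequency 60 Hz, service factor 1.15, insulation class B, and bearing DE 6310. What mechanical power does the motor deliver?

P_in = √3·V·I·cosφ = 1.732 × 208 × 459 × 0.867 = 143365 W
P_out = η·P_in = 0.937 × 143365 = 134333 W

134 kW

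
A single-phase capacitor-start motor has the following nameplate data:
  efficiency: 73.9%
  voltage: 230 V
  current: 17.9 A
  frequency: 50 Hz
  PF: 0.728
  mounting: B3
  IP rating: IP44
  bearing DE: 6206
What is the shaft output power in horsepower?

2.97 HP

P_in = V·I·cosφ = 230 × 17.9 × 0.728 = 2997 W
P_out = η·P_in = 0.739 × 2997 = 2215 W
= 2215/746 = 2.97 HP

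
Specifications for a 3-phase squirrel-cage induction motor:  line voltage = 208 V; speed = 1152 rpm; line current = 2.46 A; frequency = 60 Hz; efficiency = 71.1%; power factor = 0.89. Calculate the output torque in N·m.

P_in = √3·V·I·cosφ = 1.732 × 208 × 2.46 × 0.89 = 789 W
P_out = η·P_in = 0.711 × 789 = 561 W
n = 1152 rpm
ω = 2π×1152/60 = 120.6 rad/s
τ = P_out/ω = 561/120.6 = 4.65 N·m

4.65 N·m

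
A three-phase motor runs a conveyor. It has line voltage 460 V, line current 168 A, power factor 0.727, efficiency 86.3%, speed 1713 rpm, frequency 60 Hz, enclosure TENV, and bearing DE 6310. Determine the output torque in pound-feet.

P_in = √3·V·I·cosφ = 1.732 × 460 × 168 × 0.727 = 97308 W
P_out = η·P_in = 0.863 × 97308 = 83977 W
n = 1713 rpm
ω = 2π×1713/60 = 179.4 rad/s
τ = P_out/ω = 83977/179.4 = 468.1 N·m
In lb·ft: 468.1/1.356 = 345 lb·ft

345 lb·ft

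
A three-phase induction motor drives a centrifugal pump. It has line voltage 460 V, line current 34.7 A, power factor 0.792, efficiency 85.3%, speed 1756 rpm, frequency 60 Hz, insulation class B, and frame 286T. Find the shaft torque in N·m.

102 N·m

P_in = √3·V·I·cosφ = 1.732 × 460 × 34.7 × 0.792 = 21896 W
P_out = η·P_in = 0.853 × 21896 = 18677 W
n = 1756 rpm
ω = 2π×1756/60 = 183.9 rad/s
τ = P_out/ω = 18677/183.9 = 102 N·m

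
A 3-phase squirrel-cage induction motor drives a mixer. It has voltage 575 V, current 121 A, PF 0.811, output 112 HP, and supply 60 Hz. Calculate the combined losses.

14200 W

P_in = √3·V·I·cosφ = 1.732×575×121×0.811 = 97729 W
P_out = 112×746 = 83552 W
Losses = P_in − P_out = 97729 − 83552 = 14177 W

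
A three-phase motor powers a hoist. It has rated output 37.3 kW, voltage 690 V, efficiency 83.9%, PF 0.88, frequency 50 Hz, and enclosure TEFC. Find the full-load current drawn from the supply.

P_out = 37.3 kW = 37300 W
P_in = P_out / η = 37300 / 0.839 = 44458 W
I_L = P_in / (√3·V_L·cosφ) = 44458 / (1.732 × 690 × 0.88) = 42.3 A

42.3 A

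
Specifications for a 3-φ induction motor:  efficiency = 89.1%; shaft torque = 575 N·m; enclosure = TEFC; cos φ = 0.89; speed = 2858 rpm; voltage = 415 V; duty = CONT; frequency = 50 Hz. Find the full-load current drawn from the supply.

302 A

ω = 2π×2858/60 = 299.3 rad/s; P_out = τω = 575 × 299.3 = 172098 W
P_in = P_out / η = 172098 / 0.891 = 193152 W
I_L = P_in / (√3·V_L·cosφ) = 193152 / (1.732 × 415 × 0.89) = 302 A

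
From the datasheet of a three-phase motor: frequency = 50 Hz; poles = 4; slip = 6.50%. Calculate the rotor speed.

n_s = 120f/p = 120×50/4 = 1500 rpm
n = n_s(1 − s) = 1500 × (1 − 0.065) = 1402 rpm

1402 rpm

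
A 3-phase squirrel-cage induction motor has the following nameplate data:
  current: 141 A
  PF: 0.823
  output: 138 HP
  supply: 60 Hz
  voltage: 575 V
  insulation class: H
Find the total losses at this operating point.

P_in = √3·V·I·cosφ = 1.732×575×141×0.823 = 115567 W
P_out = 138×746 = 102948 W
Losses = P_in − P_out = 115567 − 102948 = 12619 W

12.6 kW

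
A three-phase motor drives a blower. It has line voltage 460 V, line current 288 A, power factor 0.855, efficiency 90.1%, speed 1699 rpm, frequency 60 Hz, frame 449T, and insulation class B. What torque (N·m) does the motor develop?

P_in = √3·V·I·cosφ = 1.732 × 460 × 288 × 0.855 = 196184 W
P_out = η·P_in = 0.901 × 196184 = 176762 W
n = 1699 rpm
ω = 2π×1699/60 = 177.9 rad/s
τ = P_out/ω = 176762/177.9 = 994 N·m

994 N·m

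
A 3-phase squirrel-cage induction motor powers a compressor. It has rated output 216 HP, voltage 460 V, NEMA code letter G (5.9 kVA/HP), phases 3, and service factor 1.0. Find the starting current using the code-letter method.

S_LR = 5.9 × 216 = 1274.4 kVA
I_LR = S_LR/(√3·V_L) = 1274400/(1.732×460) = 1600 A

1600 A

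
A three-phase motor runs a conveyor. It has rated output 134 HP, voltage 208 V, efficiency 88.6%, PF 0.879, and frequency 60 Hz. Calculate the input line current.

P_out = 134 × 746 = 99964 W
P_in = P_out / η = 99964 / 0.886 = 112826 W
I_L = P_in / (√3·V_L·cosφ) = 112826 / (1.732 × 208 × 0.879) = 356 A

356 A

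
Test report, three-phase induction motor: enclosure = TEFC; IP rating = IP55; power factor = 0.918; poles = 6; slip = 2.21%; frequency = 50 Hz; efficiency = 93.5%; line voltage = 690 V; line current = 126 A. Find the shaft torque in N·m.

1260 N·m

P_in = √3·V·I·cosφ = 1.732 × 690 × 126 × 0.918 = 138233 W
P_out = η·P_in = 0.935 × 138233 = 129248 W
n_s = 120×50/6 = 1000 rpm; n = 1000×(1−0.0221) = 978 rpm
ω = 2π×978/60 = 102.4 rad/s
τ = P_out/ω = 129248/102.4 = 1260 N·m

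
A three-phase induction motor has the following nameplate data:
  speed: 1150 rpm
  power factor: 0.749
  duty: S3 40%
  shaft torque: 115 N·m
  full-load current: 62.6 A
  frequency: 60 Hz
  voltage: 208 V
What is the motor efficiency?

ω = 2π × 1150/60 = 120.4 rad/s; P_out = τω = 115 × 120.4 = 13846 W
P_in = √3·V_L·I_L·cosφ = 1.732 × 208 × 62.6 × 0.749 = 16891 W
η = P_out / P_in = 13846 / 16891 = 0.820 = 82.0%

82.0 %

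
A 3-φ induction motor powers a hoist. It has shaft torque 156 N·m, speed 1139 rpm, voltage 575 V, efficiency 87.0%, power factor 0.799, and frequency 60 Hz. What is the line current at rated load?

ω = 2π×1139/60 = 119.3 rad/s; P_out = τω = 156 × 119.3 = 18611 W
P_in = P_out / η = 18611 / 0.870 = 21392 W
I_L = P_in / (√3·V_L·cosφ) = 21392 / (1.732 × 575 × 0.799) = 26.9 A

26.9 A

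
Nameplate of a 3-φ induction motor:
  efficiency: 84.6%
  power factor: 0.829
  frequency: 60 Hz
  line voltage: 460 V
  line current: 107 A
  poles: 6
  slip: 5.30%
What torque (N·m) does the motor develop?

P_in = √3·V·I·cosφ = 1.732 × 460 × 107 × 0.829 = 70671 W
P_out = η·P_in = 0.846 × 70671 = 59788 W
n_s = 120×60/6 = 1200 rpm; n = 1200×(1−0.053) = 1136 rpm
ω = 2π×1136/60 = 119 rad/s
τ = P_out/ω = 59788/119 = 502 N·m

502 N·m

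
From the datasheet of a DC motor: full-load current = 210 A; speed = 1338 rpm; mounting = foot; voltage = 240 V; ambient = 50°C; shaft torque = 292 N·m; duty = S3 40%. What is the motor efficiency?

ω = 2π × 1338/60 = 140.1 rad/s; P_out = τω = 292 × 140.1 = 40909 W
P_in = V·I = 240 × 210 = 50400 W
η = P_out / P_in = 40909 / 50400 = 0.812 = 81.2%

81.2 %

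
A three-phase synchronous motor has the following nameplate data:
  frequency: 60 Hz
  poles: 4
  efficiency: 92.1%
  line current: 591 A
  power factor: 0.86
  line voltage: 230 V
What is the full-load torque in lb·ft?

P_in = √3·V·I·cosφ = 1.732 × 230 × 591 × 0.86 = 202470 W
P_out = η·P_in = 0.921 × 202470 = 186475 W
n = n_s = 120×60/4 = 1800 rpm (synchronous)
ω = 2π×1800/60 = 188.5 rad/s
τ = P_out/ω = 186475/188.5 = 989.3 N·m
In lb·ft: 989.3/1.356 = 730 lb·ft

730 lb·ft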